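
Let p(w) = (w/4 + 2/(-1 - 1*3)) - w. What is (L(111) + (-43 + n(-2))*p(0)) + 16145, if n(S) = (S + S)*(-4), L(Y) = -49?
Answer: 32219/2 ≈ 16110.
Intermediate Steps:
p(w) = -½ - 3*w/4 (p(w) = (w*(¼) + 2/(-1 - 3)) - w = (w/4 + 2/(-4)) - w = (w/4 + 2*(-¼)) - w = (w/4 - ½) - w = (-½ + w/4) - w = -½ - 3*w/4)
n(S) = -8*S (n(S) = (2*S)*(-4) = -8*S)
(L(111) + (-43 + n(-2))*p(0)) + 16145 = (-49 + (-43 - 8*(-2))*(-½ - ¾*0)) + 16145 = (-49 + (-43 + 16)*(-½ + 0)) + 16145 = (-49 - 27*(-½)) + 16145 = (-49 + 27/2) + 16145 = -71/2 + 16145 = 32219/2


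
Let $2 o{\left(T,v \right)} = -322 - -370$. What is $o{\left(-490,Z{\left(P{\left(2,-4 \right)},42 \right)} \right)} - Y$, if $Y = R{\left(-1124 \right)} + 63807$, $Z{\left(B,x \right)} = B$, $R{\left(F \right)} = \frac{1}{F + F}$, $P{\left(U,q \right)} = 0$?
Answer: $- \frac{143384183}{2248} \approx -63783.0$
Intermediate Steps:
$R{\left(F \right)} = \frac{1}{2 F}$
$Y = \frac{143438135}{2248}$ ($Y = \frac{1}{2 \left(-1124\right)} + 63807 = \frac{1}{2} \left(- \frac{1}{1124}\right) + 63807 = - \frac{1}{2248} + 63807 = \frac{143438135}{2248} \approx 63807.0$)
$o{\left(T,v \right)} = 24$ ($o{\left(T,v \right)} = \frac{-322 - -370}{2} = \frac{-322 + 370}{2} = \frac{1}{2} \cdot 48 = 24$)
$o{\left(-490,Z{\left(P{\left(2,-4 \right)},42 \right)} \right)} - Y = 24 - \frac{143438135}{2248} = - \frac{143384183}{2248}$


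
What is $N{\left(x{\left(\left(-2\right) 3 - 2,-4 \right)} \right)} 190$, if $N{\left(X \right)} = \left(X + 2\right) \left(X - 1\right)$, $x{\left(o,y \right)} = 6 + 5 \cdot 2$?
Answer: $51300$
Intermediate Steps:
$x{\left(o,y \right)} = 16$ ($x{\left(o,y \right)} = 6 + 10 = 16$)
$N{\left(X \right)} = \left(-1 + X\right) \left(2 + X\right)$ ($N{\left(X \right)} = \left(2 + X\right) \left(-1 + X\right) = \left(-1 + X\right) \left(2 + X\right)$)
$N{\left(x{\left(\left(-2\right) 3 - 2,-4 \right)} \right)} 190 = \left(-2 + 16 + 16^{2}\right) 190 = \left(-2 + 16 + 256\right) 190 = 270 \cdot 190 = 51300$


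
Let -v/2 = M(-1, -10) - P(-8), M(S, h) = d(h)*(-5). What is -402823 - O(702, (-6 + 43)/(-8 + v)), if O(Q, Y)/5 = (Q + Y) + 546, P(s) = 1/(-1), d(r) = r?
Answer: -8999349/22 ≈ -4.0906e+5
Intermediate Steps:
P(s) = -1
M(S, h) = -5*h (M(S, h) = h*(-5) = -5*h)
v = -102 (v = -2*(-5*(-10) - 1*(-1)) = -2*(50 + 1) = -2*51 = -102)
O(Q, Y) = 2730 + 5*Q + 5*Y (O(Q, Y) = 5*((Q + Y) + 546) = 5*(546 + Q + Y) = 2730 + 5*Q + 5*Y)
-402823 - O(702, (-6 + 43)/(-8 + v)) = -402823 - (2730 + 5*702 + 5*((-6 + 43)/(-8 - 102))) = -402823 - (2730 + 3510 + 5*(37/(-110))) = -402823 - (2730 + 3510 + 5*(37*(-1/110))) = -402823 - (2730 + 3510 + 5*(-37/110)) = -402823 - (2730 + 3510 - 37/22) = -402823 - 1*137243/22 = -402823 - 137243/22 = -8999349/22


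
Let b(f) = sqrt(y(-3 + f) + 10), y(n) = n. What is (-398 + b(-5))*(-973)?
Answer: 387254 - 973*sqrt(2) ≈ 3.8588e+5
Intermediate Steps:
b(f) = sqrt(7 + f) (b(f) = sqrt((-3 + f) + 10) = sqrt(7 + f))
(-398 + b(-5))*(-973) = (-398 + sqrt(7 - 5))*(-973) = (-398 + sqrt(2))*(-973) = 387254 - 973*sqrt(2)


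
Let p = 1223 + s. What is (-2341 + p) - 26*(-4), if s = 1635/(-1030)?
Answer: -209211/206 ≈ -1015.6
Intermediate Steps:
s = -327/206 (s = 1635*(-1/1030) = -327/206 ≈ -1.5874)
p = 251611/206 (p = 1223 - 327/206 = 251611/206 ≈ 1221.4)
(-2341 + p) - 26*(-4) = (-2341 + 251611/206) - 26*(-4) = -230635/206 + 104 = -209211/206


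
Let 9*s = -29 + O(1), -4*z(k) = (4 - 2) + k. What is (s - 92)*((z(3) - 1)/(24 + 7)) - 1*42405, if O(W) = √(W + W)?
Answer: -5257363/124 - √2/124 ≈ -42398.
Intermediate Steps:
z(k) = -½ - k/4 (z(k) = -((4 - 2) + k)/4 = -(2 + k)/4 = -½ - k/4)
O(W) = √2*√W (O(W) = √(2*W) = √2*√W)
s = -29/9 + √2/9 (s = (-29 + √2*√1)/9 = (-29 + √2*1)/9 = (-29 + √2)/9 = -29/9 + √2/9 ≈ -3.0651)
(s - 92)*((z(3) - 1)/(24 + 7)) - 1*42405 = ((-29/9 + √2/9) - 92)*(((-½ - ¼*3) - 1)/(24 + 7)) - 1*42405 = (-857/9 + √2/9)*(((-½ - ¾) - 1)/31) - 42405 = (-857/9 + √2/9)*((-5/4 - 1)*(1/31)) - 42405 = (-857/9 + √2/9)*(-9/4*1/31) - 42405 = (-857/9 + √2/9)*(-9/124) - 42405 = (857/124 - √2/124) - 42405 = -5257363/124 - √2/124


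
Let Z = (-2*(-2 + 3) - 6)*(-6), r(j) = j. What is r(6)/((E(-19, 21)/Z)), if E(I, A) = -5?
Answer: -288/5 ≈ -57.600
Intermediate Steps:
Z = 48 (Z = (-2*1 - 6)*(-6) = (-2 - 6)*(-6) = -8*(-6) = 48)
r(6)/((E(-19, 21)/Z)) = 6/((-5/48)) = 6/((-5*1/48)) = 6/(-5/48) = 6*(-48/5) = -288/5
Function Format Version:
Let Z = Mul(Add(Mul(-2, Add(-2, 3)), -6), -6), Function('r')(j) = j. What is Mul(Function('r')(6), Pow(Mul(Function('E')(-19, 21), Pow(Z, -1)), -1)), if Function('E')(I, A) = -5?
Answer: Rational(-288, 5) ≈ -57.600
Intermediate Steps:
Z = 48 (Z = Mul(Add(Mul(-2, 1), -6), -6) = Mul(Add(-2, -6), -6) = Mul(-8, -6) = 48)
Mul(Function('r')(6), Pow(Mul(Function('E')(-19, 21), Pow(Z, -1)), -1)) = Mul(6, Pow(Mul(-5, Pow(48, -1)), -1)) = Mul(6, Pow(Mul(-5, Rational(1, 48)), -1)) = Mul(6, Pow(Rational(-5, 48), -1)) = Mul(6, Rational(-48, 5)) = Rational(-288, 5)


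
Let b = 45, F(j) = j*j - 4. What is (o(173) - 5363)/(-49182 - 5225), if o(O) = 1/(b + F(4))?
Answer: 305690/3101199 ≈ 0.098572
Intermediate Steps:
F(j) = -4 + j² (F(j) = j² - 4 = -4 + j²)
o(O) = 1/57 (o(O) = 1/(45 + (-4 + 4²)) = 1/(45 + (-4 + 16)) = 1/(45 + 12) = 1/57)
(o(173) - 5363)/(-49182 - 5225) = (1/57 - 5363)/(-49182 - 5225) = -305690/57/(-54407) = -305690/57*(-1/54407) = 305690/3101199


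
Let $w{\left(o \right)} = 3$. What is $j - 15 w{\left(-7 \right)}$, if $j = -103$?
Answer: $-148$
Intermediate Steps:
$j - 15 w{\left(-7 \right)} = -103 - 45 = -148$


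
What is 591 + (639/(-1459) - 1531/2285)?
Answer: 1966590821/3333815 ≈ 589.89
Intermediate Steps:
591 + (639/(-1459) - 1531/2285) = 591 + (639*(-1/1459) - 1531*1/2285) = 591 + (-639/1459 - 1531/2285) = 591 - 3693844/3333815 = 1966590821/3333815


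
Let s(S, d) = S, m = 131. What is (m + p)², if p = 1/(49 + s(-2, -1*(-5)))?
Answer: 37920964/2209 ≈ 17167.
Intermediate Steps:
p = 1/47 (p = 1/(49 - 2) = 1/47 ≈ 0.021277)
(m + p)² = (131 + 1/47)² = (6158/47)² = 37920964/2209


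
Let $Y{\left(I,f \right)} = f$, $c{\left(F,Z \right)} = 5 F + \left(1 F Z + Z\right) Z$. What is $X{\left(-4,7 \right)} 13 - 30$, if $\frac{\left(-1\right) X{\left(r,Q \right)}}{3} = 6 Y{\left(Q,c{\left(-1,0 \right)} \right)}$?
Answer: $1140$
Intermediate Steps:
$c{\left(F,Z \right)} = 5 F + Z \left(Z + F Z\right)$ ($c{\left(F,Z \right)} = 5 F + \left(F Z + Z\right) Z = 5 F + \left(Z + F Z\right) Z = 5 F + Z \left(Z + F Z\right)$)
$X{\left(r,Q \right)} = 90$ ($X{\left(r,Q \right)} = - 3 \cdot 6 \left(0^{2} + 5 \left(-1\right) - 0^{2}\right) = - 3 \cdot 6 \left(0 - 5 - 0\right) = - 3 \cdot 6 \left(0 - 5 + 0\right) = - 3 \cdot 6 \left(-5\right) = \left(-3\right) \left(-30\right) = 90$)
$X{\left(-4,7 \right)} 13 - 30 = 90 \cdot 13 - 30 = 1170 - 30 = 1140$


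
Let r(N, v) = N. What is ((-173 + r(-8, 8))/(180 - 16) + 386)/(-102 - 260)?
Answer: -63123/59368 ≈ -1.0632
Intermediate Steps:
((-173 + r(-8, 8))/(180 - 16) + 386)/(-102 - 260) = ((-173 - 8)/(180 - 16) + 386)/(-102 - 260) = (-181/164 + 386)/(-362) = (-181*1/164 + 386)*(-1/362) = (-181/164 + 386)*(-1/362) = (63123/164)*(-1/362) = -63123/59368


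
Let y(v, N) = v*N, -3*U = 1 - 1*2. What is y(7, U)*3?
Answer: 7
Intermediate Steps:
U = ⅓ (U = -(1 - 1*2)/3 = -(1 - 2)/3 = -⅓*(-1) = ⅓ ≈ 0.33333)
y(v, N) = N*v
y(7, U)*3 = ((⅓)*7)*3 = (7/3)*3 = 7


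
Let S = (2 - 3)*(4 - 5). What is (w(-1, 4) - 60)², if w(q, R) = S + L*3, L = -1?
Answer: 3844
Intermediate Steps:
S = 1 (S = -1*(-1) = 1)
w(q, R) = -2 (w(q, R) = 1 - 1*3 = 1 - 3 = -2)
(w(-1, 4) - 60)² = (-2 - 60)² = (-62)² = 3844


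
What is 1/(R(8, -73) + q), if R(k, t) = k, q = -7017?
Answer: -1/7009 ≈ -0.00014267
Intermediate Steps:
1/(R(8, -73) + q) = 1/(8 - 7017) = 1/(-7009) = -1/7009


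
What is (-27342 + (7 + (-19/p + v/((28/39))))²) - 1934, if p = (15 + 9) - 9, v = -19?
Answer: -5088474551/176400 ≈ -28846.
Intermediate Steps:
p = 15 (p = 24 - 9 = 15)
(-27342 + (7 + (-19/p + v/((28/39))))²) - 1934 = (-27342 + (7 + (-19/15 - 19/(28/39)))²) - 1934 = (-27342 + (7 + (-19*1/15 - 19/(28*(1/39))))²) - 1934 = (-27342 + (7 + (-19/15 - 19/28/39))²) - 1934 = (-27342 + (7 + (-19/15 - 19*39/28))²) - 1934 = (-27342 + (7 + (-19/15 - 741/28))²) - 1934 = (-27342 + (7 - 11647/420)²) - 1934 = (-27342 + (-8707/420)²) - 1934 = (-27342 + 75811849/176400) - 1934 = -4747316951/176400 - 1934 = -5088474551/176400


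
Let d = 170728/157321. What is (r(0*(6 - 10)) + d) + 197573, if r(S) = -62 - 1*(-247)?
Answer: 31111657046/157321 ≈ 1.9776e+5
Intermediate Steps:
d = 170728/157321 (d = 170728*(1/157321) = 170728/157321 ≈ 1.0852)
r(S) = 185 (r(S) = -62 + 247 = 185)
(r(0*(6 - 10)) + d) + 197573 = (185 + 170728/157321) + 197573 = 29275113/157321 + 197573 = 31111657046/157321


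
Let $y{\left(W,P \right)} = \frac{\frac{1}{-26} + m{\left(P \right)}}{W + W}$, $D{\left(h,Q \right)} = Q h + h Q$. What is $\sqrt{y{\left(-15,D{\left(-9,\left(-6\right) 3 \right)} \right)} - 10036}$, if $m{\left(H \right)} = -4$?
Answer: $\frac{3 i \sqrt{753805}}{26} \approx 100.18 i$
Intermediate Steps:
$D{\left(h,Q \right)} = 2 Q h$ ($D{\left(h,Q \right)} = Q h + Q h = 2 Q h$)
$y{\left(W,P \right)} = - \frac{105}{52 W}$ ($y{\left(W,P \right)} = \frac{\frac{1}{-26} - 4}{W + W} = \frac{- \frac{1}{26} - 4}{2 W} = - \frac{105 \frac{1}{2 W}}{26} = - \frac{105}{52 W}$)
$\sqrt{y{\left(-15,D{\left(-9,\left(-6\right) 3 \right)} \right)} - 10036} = \sqrt{- \frac{105}{52 \left(-15\right)} - 10036} = \sqrt{\left(- \frac{105}{52}\right) \left(- \frac{1}{15}\right) - 10036} = \sqrt{\frac{7}{52} - 10036} = \sqrt{- \frac{521865}{52}} = \frac{3 i \sqrt{753805}}{26}$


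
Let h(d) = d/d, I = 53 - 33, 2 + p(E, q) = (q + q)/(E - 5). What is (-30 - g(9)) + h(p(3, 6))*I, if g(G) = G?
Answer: -19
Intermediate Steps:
p(E, q) = -2 + 2*q/(-5 + E) (p(E, q) = -2 + (q + q)/(E - 5) = -2 + (2*q)/(-5 + E) = -2 + 2*q/(-5 + E))
I = 20
h(d) = 1
(-30 - g(9)) + h(p(3, 6))*I = (-30 - 1*9) + 1*20 = (-30 - 9) + 20 = -39 + 20 = -19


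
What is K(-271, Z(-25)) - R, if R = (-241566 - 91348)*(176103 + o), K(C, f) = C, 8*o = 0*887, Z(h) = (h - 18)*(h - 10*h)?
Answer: 58627153871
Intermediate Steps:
Z(h) = -9*h*(-18 + h) (Z(h) = (-18 + h)*(-9*h) = -9*h*(-18 + h))
o = 0 (o = (0*887)/8 = (1/8)*0 = 0)
R = -58627154142 (R = (-241566 - 91348)*(176103 + 0) = -332914*176103 = -58627154142)
K(-271, Z(-25)) - R = -271 - 1*(-58627154142) = -271 + 58627154142 = 58627153871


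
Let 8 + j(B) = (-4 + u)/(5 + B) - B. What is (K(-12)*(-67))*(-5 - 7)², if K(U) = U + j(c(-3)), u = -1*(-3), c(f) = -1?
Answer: 185724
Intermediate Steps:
u = 3
j(B) = -8 - B - 1/(5 + B) (j(B) = -8 + ((-4 + 3)/(5 + B) - B) = -8 + (-1/(5 + B) - B) = -8 + (-B - 1/(5 + B)) = -8 - B - 1/(5 + B))
K(U) = -29/4 + U (K(U) = U + (-41 - 1*(-1)² - 13*(-1))/(5 - 1) = U + (-41 - 1*1 + 13)/4 = U + (-41 - 1 + 13)/4 = U + (¼)*(-29) = U - 29/4 = -29/4 + U)
(K(-12)*(-67))*(-5 - 7)² = ((-29/4 - 12)*(-67))*(-5 - 7)² = -77/4*(-67)*(-12)² = (5159/4)*144 = 185724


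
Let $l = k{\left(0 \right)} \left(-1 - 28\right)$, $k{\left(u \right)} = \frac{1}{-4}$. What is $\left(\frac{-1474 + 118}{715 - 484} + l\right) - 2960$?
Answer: $- \frac{911255}{308} \approx -2958.6$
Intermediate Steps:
$k{\left(u \right)} = - \frac{1}{4}$
$l = \frac{29}{4}$ ($l = - \frac{-1 - 28}{4} = \left(- \frac{1}{4}\right) \left(-29\right) = \frac{29}{4} \approx 7.25$)
$\left(\frac{-1474 + 118}{715 - 484} + l\right) - 2960 = \left(\frac{-1474 + 118}{715 - 484} + \frac{29}{4}\right) - 2960 = \left(- \frac{1356}{231} + \frac{29}{4}\right) - 2960 = \left(\left(-1356\right) \frac{1}{231} + \frac{29}{4}\right) - 2960 = \left(- \frac{452}{77} + \frac{29}{4}\right) - 2960 = \frac{425}{308} - 2960 = - \frac{911255}{308}$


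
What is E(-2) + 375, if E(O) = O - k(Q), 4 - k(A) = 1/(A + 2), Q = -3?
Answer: 368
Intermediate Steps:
k(A) = 4 - 1/(2 + A) (k(A) = 4 - 1/(A + 2) = 4 - 1/(2 + A))
E(O) = -5 + O (E(O) = O - (7 + 4*(-3))/(2 - 3) = O - (7 - 12)/(-1) = O - (-1)*(-5) = O - 1*5 = O - 5 = -5 + O)
E(-2) + 375 = (-5 - 2) + 375 = -7 + 375 = 368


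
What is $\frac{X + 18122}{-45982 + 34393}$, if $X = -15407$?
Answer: $- \frac{905}{3863} \approx -0.23427$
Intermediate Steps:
$\frac{X + 18122}{-45982 + 34393} = \frac{-15407 + 18122}{-45982 + 34393} = \frac{2715}{-11589} = 2715 \left(- \frac{1}{11589}\right) = - \frac{905}{3863}$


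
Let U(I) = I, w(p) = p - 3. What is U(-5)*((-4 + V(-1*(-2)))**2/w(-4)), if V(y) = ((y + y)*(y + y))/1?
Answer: 720/7 ≈ 102.86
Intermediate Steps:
w(p) = -3 + p
V(y) = 4*y**2 (V(y) = ((2*y)*(2*y))*1 = (4*y**2)*1 = 4*y**2)
U(-5)*((-4 + V(-1*(-2)))**2/w(-4)) = -5*(-4 + 4*(-1*(-2))**2)**2/(-3 - 4) = -5*(-4 + 4*2**2)**2/(-7) = -5*(-4 + 4*4)**2*(-1)/7 = -5*(-4 + 16)**2*(-1)/7 = -5*12**2*(-1)/7 = -720*(-1)/7 = -5*(-144/7) = 720/7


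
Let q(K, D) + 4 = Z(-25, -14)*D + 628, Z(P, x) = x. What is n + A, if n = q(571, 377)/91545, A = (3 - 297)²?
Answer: 7912778966/91545 ≈ 86436.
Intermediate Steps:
A = 86436 (A = (-294)² = 86436)
q(K, D) = 624 - 14*D (q(K, D) = -4 + (-14*D + 628) = -4 + (628 - 14*D) = 624 - 14*D)
n = -4654/91545 (n = (624 - 14*377)/91545 = (624 - 5278)*(1/91545) = -4654*1/91545 = -4654/91545 ≈ -0.050838)
n + A = -4654/91545 + 86436 = 7912778966/91545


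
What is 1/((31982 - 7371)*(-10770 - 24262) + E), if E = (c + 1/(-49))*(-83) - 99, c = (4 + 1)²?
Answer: -49/42246561491 ≈ -1.1599e-9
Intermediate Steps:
c = 25 (c = 5² = 25)
E = -106443/49 (E = (25 + 1/(-49))*(-83) - 99 = (25 - 1/49)*(-83) - 99 = (1224/49)*(-83) - 99 = -101592/49 - 99 = -106443/49 ≈ -2172.3)
1/((31982 - 7371)*(-10770 - 24262) + E) = 1/((31982 - 7371)*(-10770 - 24262) - 106443/49) = 1/(24611*(-35032) - 106443/49) = 1/(-862172552 - 106443/49) = 1/(-42246561491/49) = -49/42246561491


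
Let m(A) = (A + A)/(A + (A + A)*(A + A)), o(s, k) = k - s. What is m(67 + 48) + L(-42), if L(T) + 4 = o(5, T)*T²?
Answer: -38222430/461 ≈ -82912.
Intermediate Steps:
m(A) = 2*A/(A + 4*A²) (m(A) = (2*A)/(A + (2*A)*(2*A)) = (2*A)/(A + 4*A²) = 2*A/(A + 4*A²))
L(T) = -4 + T²*(-5 + T) (L(T) = -4 + (T - 1*5)*T² = -4 + (T - 5)*T² = -4 + (-5 + T)*T² = -4 + T²*(-5 + T))
m(67 + 48) + L(-42) = 2/(1 + 4*(67 + 48)) + (-4 + (-42)²*(-5 - 42)) = 2/(1 + 4*115) + (-4 + 1764*(-47)) = 2/(1 + 460) + (-4 - 82908) = 2/461 - 82912 = -38222430/461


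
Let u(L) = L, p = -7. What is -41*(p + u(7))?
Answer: 0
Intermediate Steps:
-41*(p + u(7)) = -41*(-7 + 7) = -41*0 = 0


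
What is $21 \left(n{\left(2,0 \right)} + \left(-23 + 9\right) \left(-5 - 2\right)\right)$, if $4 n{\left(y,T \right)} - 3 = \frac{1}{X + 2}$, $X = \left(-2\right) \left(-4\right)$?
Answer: $\frac{82971}{40} \approx 2074.3$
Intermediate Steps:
$X = 8$
$n{\left(y,T \right)} = \frac{31}{40}$ ($n{\left(y,T \right)} = \frac{3}{4} + \frac{1}{4 \left(8 + 2\right)} = \frac{3}{4} + \frac{1}{4 \cdot 10} = \frac{3}{4} + \frac{1}{4} \cdot \frac{1}{10} = \frac{3}{4} + \frac{1}{40} = \frac{31}{40}$)
$21 \left(n{\left(2,0 \right)} + \left(-23 + 9\right) \left(-5 - 2\right)\right) = 21 \left(\frac{31}{40} + \left(-23 + 9\right) \left(-5 - 2\right)\right) = 21 \left(\frac{31}{40} - -98\right) = 21 \left(\frac{31}{40} + 98\right) = 21 \cdot \frac{3951}{40} = \frac{82971}{40}$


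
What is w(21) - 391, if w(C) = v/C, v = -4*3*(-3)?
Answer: -2725/7 ≈ -389.29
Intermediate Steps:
v = 36 (v = -12*(-3) = 36)
w(C) = 36/C
w(21) - 391 = 36/21 - 391 = 36*(1/21) - 391 = 12/7 - 391 = -2725/7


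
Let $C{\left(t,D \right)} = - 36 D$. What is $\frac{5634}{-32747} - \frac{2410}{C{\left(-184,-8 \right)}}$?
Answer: $- \frac{40271431}{4715568} \approx -8.5401$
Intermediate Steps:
$\frac{5634}{-32747} - \frac{2410}{C{\left(-184,-8 \right)}} = \frac{5634}{-32747} - \frac{2410}{\left(-36\right) \left(-8\right)} = 5634 \left(- \frac{1}{32747}\right) - \frac{2410}{288} = - \frac{5634}{32747} - \frac{1205}{144} = - \frac{40271431}{4715568}$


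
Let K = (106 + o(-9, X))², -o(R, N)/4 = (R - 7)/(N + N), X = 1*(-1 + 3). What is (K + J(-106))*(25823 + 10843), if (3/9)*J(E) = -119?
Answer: 532646982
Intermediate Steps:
J(E) = -357 (J(E) = 3*(-119) = -357)
X = 2 (X = 1*2 = 2)
o(R, N) = -2*(-7 + R)/N (o(R, N) = -4*(R - 7)/(N + N) = -4*(-7 + R)/(2*N) = -4*(-7 + R)*1/(2*N) = -2*(-7 + R)/N)
K = 14884 (K = (106 + 2*(7 - 1*(-9))/2)² = (106 + 2*(½)*(7 + 9))² = (106 + 2*(½)*16)² = (106 + 16)² = 122² = 14884)
(K + J(-106))*(25823 + 10843) = (14884 - 357)*(25823 + 10843) = 14527*36666 = 532646982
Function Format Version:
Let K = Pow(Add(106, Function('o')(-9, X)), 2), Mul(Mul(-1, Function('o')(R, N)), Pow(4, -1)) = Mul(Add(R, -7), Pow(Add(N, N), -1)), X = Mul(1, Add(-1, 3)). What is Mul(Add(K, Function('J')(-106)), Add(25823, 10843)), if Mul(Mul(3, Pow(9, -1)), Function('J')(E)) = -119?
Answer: 532646982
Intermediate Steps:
Function('J')(E) = -357 (Function('J')(E) = Mul(3, -119) = -357)
X = 2 (X = Mul(1, 2) = 2)
Function('o')(R, N) = Mul(-2, Pow(N, -1), Add(-7, R)) (Function('o')(R, N) = Mul(-4, Mul(Add(R, -7), Pow(Add(N, N), -1))) = Mul(-4, Mul(Add(-7, R), Pow(Mul(2, N), -1))) = Mul(-4, Mul(Add(-7, R), Mul(Rational(1, 2), Pow(N, -1)))) = Mul(-4, Mul(Rational(1, 2), Pow(N, -1), Add(-7, R))) = Mul(-2, Pow(N, -1), Add(-7, R)))
K = 14884 (K = Pow(Add(106, Mul(2, Pow(2, -1), Add(7, Mul(-1, -9)))), 2) = Pow(Add(106, Mul(2, Rational(1, 2), Add(7, 9))), 2) = Pow(Add(106, Mul(2, Rational(1, 2), 16)), 2) = Pow(Add(106, 16), 2) = Pow(122, 2) = 14884)
Mul(Add(K, Function('J')(-106)), Add(25823, 10843)) = Mul(Add(14884, -357), Add(25823, 10843)) = Mul(14527, 36666) = 532646982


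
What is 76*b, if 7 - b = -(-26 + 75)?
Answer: 4256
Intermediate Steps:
b = 56 (b = 7 - (-1)*(-26 + 75) = 7 - (-1)*49 = 7 - 1*(-49) = 7 + 49 = 56)
76*b = 76*56 = 4256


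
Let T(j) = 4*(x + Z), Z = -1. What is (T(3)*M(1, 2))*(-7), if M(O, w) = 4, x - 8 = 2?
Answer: -1008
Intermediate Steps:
x = 10 (x = 8 + 2 = 10)
T(j) = 36 (T(j) = 4*(10 - 1) = 4*9 = 36)
(T(3)*M(1, 2))*(-7) = (36*4)*(-7) = 144*(-7) = -1008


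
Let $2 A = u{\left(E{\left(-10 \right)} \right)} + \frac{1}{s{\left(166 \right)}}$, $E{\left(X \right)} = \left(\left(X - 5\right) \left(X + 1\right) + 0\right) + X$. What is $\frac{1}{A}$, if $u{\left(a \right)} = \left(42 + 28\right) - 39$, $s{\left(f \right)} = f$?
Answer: $\frac{332}{5147} \approx 0.064504$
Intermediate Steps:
$E{\left(X \right)} = X + \left(1 + X\right) \left(-5 + X\right)$ ($E{\left(X \right)} = \left(\left(-5 + X\right) \left(1 + X\right) + 0\right) + X = \left(\left(1 + X\right) \left(-5 + X\right) + 0\right) + X = \left(1 + X\right) \left(-5 + X\right) + X = X + \left(1 + X\right) \left(-5 + X\right)$)
$u{\left(a \right)} = 31$ ($u{\left(a \right)} = 70 - 39 = 31$)
$A = \frac{5147}{332}$ ($A = \frac{31 + \frac{1}{166}}{2} = \frac{1}{2} \cdot \frac{5147}{166} = \frac{5147}{332} \approx 15.503$)
$\frac{1}{A} = \frac{1}{\frac{5147}{332}} = \frac{332}{5147}$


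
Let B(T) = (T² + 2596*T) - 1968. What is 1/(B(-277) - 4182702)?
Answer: -1/4827033 ≈ -2.0717e-7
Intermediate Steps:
B(T) = -1968 + T² + 2596*T
1/(B(-277) - 4182702) = 1/((-1968 + (-277)² + 2596*(-277)) - 4182702) = 1/((-1968 + 76729 - 719092) - 4182702) = 1/(-644331 - 4182702) = 1/(-4827033) = -1/4827033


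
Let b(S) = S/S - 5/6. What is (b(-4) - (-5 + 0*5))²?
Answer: 961/36 ≈ 26.694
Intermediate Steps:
b(S) = ⅙ (b(S) = 1 - 5*⅙ = 1 - ⅚ = ⅙)
(b(-4) - (-5 + 0*5))² = (⅙ - (-5 + 0*5))² = (⅙ - (-5 + 0))² = (⅙ - 1*(-5))² = (⅙ + 5)² = (31/6)² = 961/36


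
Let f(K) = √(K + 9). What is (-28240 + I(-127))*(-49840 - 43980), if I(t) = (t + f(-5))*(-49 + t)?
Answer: 585436800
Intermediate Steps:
f(K) = √(9 + K)
I(t) = (-49 + t)*(2 + t) (I(t) = (t + √(9 - 5))*(-49 + t) = (t + √4)*(-49 + t) = (t + 2)*(-49 + t) = (2 + t)*(-49 + t) = (-49 + t)*(2 + t))
(-28240 + I(-127))*(-49840 - 43980) = (-28240 + (-98 + (-127)² - 47*(-127)))*(-49840 - 43980) = (-28240 + (-98 + 16129 + 5969))*(-93820) = (-28240 + 22000)*(-93820) = -6240*(-93820) = 585436800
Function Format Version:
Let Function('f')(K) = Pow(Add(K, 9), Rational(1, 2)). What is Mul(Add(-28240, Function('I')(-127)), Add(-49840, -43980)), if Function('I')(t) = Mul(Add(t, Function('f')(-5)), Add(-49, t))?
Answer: 585436800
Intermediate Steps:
Function('f')(K) = Pow(Add(9, K), Rational(1, 2))
Function('I')(t) = Mul(Add(-49, t), Add(2, t)) (Function('I')(t) = Mul(Add(t, Pow(Add(9, -5), Rational(1, 2))), Add(-49, t)) = Mul(Add(t, Pow(4, Rational(1, 2))), Add(-49, t)) = Mul(Add(t, 2), Add(-49, t)) = Mul(Add(2, t), Add(-49, t)) = Mul(Add(-49, t), Add(2, t)))
Mul(Add(-28240, Function('I')(-127)), Add(-49840, -43980)) = Mul(Add(-28240, Add(-98, Pow(-127, 2), Mul(-47, -127))), Add(-49840, -43980)) = Mul(Add(-28240, Add(-98, 16129, 5969)), -93820) = Mul(Add(-28240, 22000), -93820) = Mul(-6240, -93820) = 585436800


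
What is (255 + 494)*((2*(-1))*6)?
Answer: -8988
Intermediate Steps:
(255 + 494)*((2*(-1))*6) = 749*(-2*6) = 749*(-12) = -8988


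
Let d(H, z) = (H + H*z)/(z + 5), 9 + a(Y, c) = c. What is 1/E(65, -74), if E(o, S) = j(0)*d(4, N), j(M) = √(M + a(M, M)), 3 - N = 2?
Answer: -I/4 ≈ -0.25*I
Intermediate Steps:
a(Y, c) = -9 + c
N = 1 (N = 3 - 1*2 = 3 - 2 = 1)
j(M) = √(-9 + 2*M) (j(M) = √(M + (-9 + M)) = √(-9 + 2*M))
d(H, z) = (H + H*z)/(5 + z)
E(o, S) = 4*I (E(o, S) = √(-9 + 2*0)*(4*(1 + 1)/(5 + 1)) = √(-9 + 0)*(4*2/6) = √(-9)*(4*(⅙)*2) = (3*I)*(4/3) = 4*I)
1/E(65, -74) = 1/(4*I) = -I/4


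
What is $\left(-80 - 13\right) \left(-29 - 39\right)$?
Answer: $6324$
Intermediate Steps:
$\left(-80 - 13\right) \left(-29 - 39\right) = \left(-93\right) \left(-68\right) = 6324$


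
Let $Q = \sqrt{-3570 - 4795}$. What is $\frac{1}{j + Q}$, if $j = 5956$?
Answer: $\frac{5956}{35482301} - \frac{i \sqrt{8365}}{35482301} \approx 0.00016786 - 2.5776 \cdot 10^{-6} i$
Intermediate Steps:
$Q = i \sqrt{8365}$ ($Q = \sqrt{-8365} = i \sqrt{8365} \approx 91.46 i$)
$\frac{1}{j + Q} = \frac{1}{5956 + i \sqrt{8365}}$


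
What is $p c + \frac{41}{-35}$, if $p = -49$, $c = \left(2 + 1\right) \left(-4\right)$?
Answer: $\frac{20539}{35} \approx 586.83$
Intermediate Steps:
$c = -12$ ($c = 3 \left(-4\right) = -12$)
$p c + \frac{41}{-35} = \left(-49\right) \left(-12\right) + \frac{41}{-35} = 588 + 41 \left(- \frac{1}{35}\right) = 588 - \frac{41}{35} = \frac{20539}{35}$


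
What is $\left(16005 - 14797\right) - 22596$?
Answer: $-21388$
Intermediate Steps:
$\left(16005 - 14797\right) - 22596 = 1208 - 22596 = -21388$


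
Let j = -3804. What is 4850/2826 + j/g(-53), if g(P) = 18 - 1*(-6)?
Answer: -443071/2826 ≈ -156.78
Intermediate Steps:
g(P) = 24 (g(P) = 18 + 6 = 24)
4850/2826 + j/g(-53) = 4850/2826 - 3804/24 = 4850*(1/2826) - 3804*1/24 = 2425/1413 - 317/2 = -443071/2826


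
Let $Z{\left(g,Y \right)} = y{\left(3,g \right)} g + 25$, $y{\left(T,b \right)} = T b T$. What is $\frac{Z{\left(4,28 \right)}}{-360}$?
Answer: $- \frac{169}{360} \approx -0.46944$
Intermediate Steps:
$y{\left(T,b \right)} = b T^{2}$
$Z{\left(g,Y \right)} = 25 + 9 g^{2}$ ($Z{\left(g,Y \right)} = g 3^{2} g + 25 = g 9 g + 25 = 9 g g + 25 = 9 g^{2} + 25 = 25 + 9 g^{2}$)
$\frac{Z{\left(4,28 \right)}}{-360} = \frac{25 + 9 \cdot 4^{2}}{-360} = \left(25 + 9 \cdot 16\right) \left(- \frac{1}{360}\right) = \left(25 + 144\right) \left(- \frac{1}{360}\right) = 169 \left(- \frac{1}{360}\right) = - \frac{169}{360}$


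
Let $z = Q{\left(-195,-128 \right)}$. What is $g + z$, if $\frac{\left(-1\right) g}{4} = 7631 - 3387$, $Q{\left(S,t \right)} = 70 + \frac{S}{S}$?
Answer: $-16905$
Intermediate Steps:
$Q{\left(S,t \right)} = 71$ ($Q{\left(S,t \right)} = 70 + 1 = 71$)
$z = 71$
$g = -16976$ ($g = - 4 \left(7631 - 3387\right) = \left(-4\right) 4244 = -16976$)
$g + z = -16976 + 71 = -16905$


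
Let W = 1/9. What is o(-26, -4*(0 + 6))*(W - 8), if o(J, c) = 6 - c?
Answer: -710/3 ≈ -236.67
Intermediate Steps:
W = 1/9 ≈ 0.11111
o(-26, -4*(0 + 6))*(W - 8) = (6 - (-4)*(0 + 6))*(1/9 - 8) = (6 - (-4)*6)*(-71/9) = (6 - 1*(-24))*(-71/9) = (6 + 24)*(-71/9) = 30*(-71/9) = -710/3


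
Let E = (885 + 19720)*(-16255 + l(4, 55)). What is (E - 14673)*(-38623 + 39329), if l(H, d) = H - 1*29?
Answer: -236837635538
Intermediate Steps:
l(H, d) = -29 + H (l(H, d) = H - 29 = -29 + H)
E = -335449400 (E = (885 + 19720)*(-16255 + (-29 + 4)) = 20605*(-16255 - 25) = 20605*(-16280) = -335449400)
(E - 14673)*(-38623 + 39329) = (-335449400 - 14673)*(-38623 + 39329) = -335464073*706 = -236837635538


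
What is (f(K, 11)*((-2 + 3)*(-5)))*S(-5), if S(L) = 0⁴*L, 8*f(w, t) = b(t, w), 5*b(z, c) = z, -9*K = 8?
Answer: 0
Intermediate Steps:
K = -8/9 (K = -⅑*8 = -8/9 ≈ -0.88889)
b(z, c) = z/5
f(w, t) = t/40 (f(w, t) = (t/5)/8 = t/40)
S(L) = 0 (S(L) = 0*L = 0)
(f(K, 11)*((-2 + 3)*(-5)))*S(-5) = (((1/40)*11)*((-2 + 3)*(-5)))*0 = (11*(1*(-5))/40)*0 = ((11/40)*(-5))*0 = -11/8*0 = 0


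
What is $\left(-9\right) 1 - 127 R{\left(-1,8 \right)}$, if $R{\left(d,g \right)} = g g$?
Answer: $-8137$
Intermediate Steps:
$R{\left(d,g \right)} = g^{2}$
$\left(-9\right) 1 - 127 R{\left(-1,8 \right)} = \left(-9\right) 1 - 127 \cdot 8^{2} = -9 - 8128 = -8137$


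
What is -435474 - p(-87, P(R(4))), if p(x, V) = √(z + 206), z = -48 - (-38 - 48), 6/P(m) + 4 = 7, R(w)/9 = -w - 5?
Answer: -435474 - 2*√61 ≈ -4.3549e+5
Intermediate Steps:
R(w) = -45 - 9*w (R(w) = 9*(-w - 5) = 9*(-5 - w) = -45 - 9*w)
P(m) = 2 (P(m) = 6/(-4 + 7) = 6/3 = 6*(⅓) = 2)
z = 38 (z = -48 - 1*(-86) = -48 + 86 = 38)
p(x, V) = 2*√61 (p(x, V) = √(38 + 206) = √244 = 2*√61)
-435474 - p(-87, P(R(4))) = -435474 - 2*√61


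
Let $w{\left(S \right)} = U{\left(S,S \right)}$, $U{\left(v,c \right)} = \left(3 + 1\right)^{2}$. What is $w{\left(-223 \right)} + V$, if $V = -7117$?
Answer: $-7101$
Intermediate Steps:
$U{\left(v,c \right)} = 16$ ($U{\left(v,c \right)} = 4^{2} = 16$)
$w{\left(S \right)} = 16$
$w{\left(-223 \right)} + V = 16 - 7117 = -7101$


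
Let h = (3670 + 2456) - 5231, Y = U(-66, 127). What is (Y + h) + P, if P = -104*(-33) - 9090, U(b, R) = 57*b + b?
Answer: -8591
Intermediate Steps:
U(b, R) = 58*b
Y = -3828 (Y = 58*(-66) = -3828)
h = 895 (h = 6126 - 5231 = 895)
P = -5658 (P = 3432 - 9090 = -5658)
(Y + h) + P = (-3828 + 895) - 5658 = -2933 - 5658 = -8591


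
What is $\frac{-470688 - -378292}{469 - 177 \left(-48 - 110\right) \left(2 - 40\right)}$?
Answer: $\frac{92396}{1062239} \approx 0.086982$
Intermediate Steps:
$\frac{-470688 - -378292}{469 - 177 \left(-48 - 110\right) \left(2 - 40\right)} = \frac{-470688 + 378292}{469 - 177 \left(\left(-158\right) \left(-38\right)\right)} = - \frac{92396}{469 - 1062708} = - \frac{92396}{-1062239} = \left(-92396\right) \left(- \frac{1}{1062239}\right) = \frac{92396}{1062239}$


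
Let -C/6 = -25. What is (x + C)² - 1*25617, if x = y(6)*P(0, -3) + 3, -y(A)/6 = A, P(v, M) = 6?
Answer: -21648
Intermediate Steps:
C = 150 (C = -6*(-25) = 150)
y(A) = -6*A
x = -213 (x = -6*6*6 + 3 = -36*6 + 3 = -216 + 3 = -213)
(x + C)² - 1*25617 = (-213 + 150)² - 1*25617 = (-63)² - 25617 = 3969 - 25617 = -21648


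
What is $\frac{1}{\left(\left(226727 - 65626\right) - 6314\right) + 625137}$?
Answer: $\frac{1}{779924} \approx 1.2822 \cdot 10^{-6}$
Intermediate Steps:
$\frac{1}{\left(\left(226727 - 65626\right) - 6314\right) + 625137} = \frac{1}{\left(161101 - 6314\right) + 625137} = \frac{1}{154787 + 625137} = \frac{1}{779924}$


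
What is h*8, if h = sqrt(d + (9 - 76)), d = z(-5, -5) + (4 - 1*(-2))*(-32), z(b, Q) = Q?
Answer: 16*I*sqrt(66) ≈ 129.98*I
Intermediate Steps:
d = -197 (d = -5 + (4 - 1*(-2))*(-32) = -5 + (4 + 2)*(-32) = -5 + 6*(-32) = -5 - 192 = -197)
h = 2*I*sqrt(66) (h = sqrt(-197 + (9 - 76)) = sqrt(-197 - 67) = sqrt(-264) = 2*I*sqrt(66) ≈ 16.248*I)
h*8 = (2*I*sqrt(66))*8 = 16*I*sqrt(66)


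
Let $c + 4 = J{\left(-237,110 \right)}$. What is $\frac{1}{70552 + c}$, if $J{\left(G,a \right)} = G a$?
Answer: $\frac{1}{44478} \approx 2.2483 \cdot 10^{-5}$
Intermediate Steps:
$c = -26074$ ($c = -4 - 26070 = -26074$)
$\frac{1}{70552 + c} = \frac{1}{70552 - 26074} = \frac{1}{44478}$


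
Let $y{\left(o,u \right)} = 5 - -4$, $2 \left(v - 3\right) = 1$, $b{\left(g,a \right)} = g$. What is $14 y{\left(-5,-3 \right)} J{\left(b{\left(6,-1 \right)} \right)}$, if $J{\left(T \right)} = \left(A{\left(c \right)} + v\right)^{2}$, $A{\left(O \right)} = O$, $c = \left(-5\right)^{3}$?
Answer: $\frac{3720087}{2} \approx 1.86 \cdot 10^{6}$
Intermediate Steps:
$c = -125$
$v = \frac{7}{2}$ ($v = 3 + \frac{1}{2} \cdot 1 = 3 + \frac{1}{2} = \frac{7}{2} \approx 3.5$)
$y{\left(o,u \right)} = 9$ ($y{\left(o,u \right)} = 5 + 4 = 9$)
$J{\left(T \right)} = \frac{59049}{4}$ ($J{\left(T \right)} = \left(-125 + \frac{7}{2}\right)^{2} = \left(- \frac{243}{2}\right)^{2} = \frac{59049}{4}$)
$14 y{\left(-5,-3 \right)} J{\left(b{\left(6,-1 \right)} \right)} = 14 \cdot 9 \cdot \frac{59049}{4} = 126 \cdot \frac{59049}{4} = \frac{3720087}{2}$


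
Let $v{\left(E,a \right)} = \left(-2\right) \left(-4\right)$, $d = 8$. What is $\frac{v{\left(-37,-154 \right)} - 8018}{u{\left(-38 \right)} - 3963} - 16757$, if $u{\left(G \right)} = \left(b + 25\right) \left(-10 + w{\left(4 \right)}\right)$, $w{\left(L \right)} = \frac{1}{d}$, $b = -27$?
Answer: $- \frac{264276121}{15773} \approx -16755.0$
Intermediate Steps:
$v{\left(E,a \right)} = 8$
$w{\left(L \right)} = \frac{1}{8}$
$u{\left(G \right)} = \frac{79}{4}$ ($u{\left(G \right)} = \left(-27 + 25\right) \left(-10 + \frac{1}{8}\right) = \left(-2\right) \left(- \frac{79}{8}\right) = \frac{79}{4}$)
$\frac{v{\left(-37,-154 \right)} - 8018}{u{\left(-38 \right)} - 3963} - 16757 = \frac{8 - 8018}{\frac{79}{4} - 3963} - 16757 = - \frac{8010}{- \frac{15773}{4}} - 16757 = \left(-8010\right) \left(- \frac{4}{15773}\right) - 16757 = \frac{32040}{15773} - 16757 = - \frac{264276121}{15773}$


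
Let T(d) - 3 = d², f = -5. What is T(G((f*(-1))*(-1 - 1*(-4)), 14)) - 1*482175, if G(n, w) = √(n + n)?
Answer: -482142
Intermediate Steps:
G(n, w) = √2*√n (G(n, w) = √(2*n) = √2*√n)
T(d) = 3 + d²
T(G((f*(-1))*(-1 - 1*(-4)), 14)) - 1*482175 = (3 + (√2*√((-5*(-1))*(-1 - 1*(-4))))²) - 1*482175 = (3 + (√2*√(5*(-1 + 4)))²) - 482175 = (3 + (√2*√(5*3))²) - 482175 = (3 + (√2*√15)²) - 482175 = (3 + (√30)²) - 482175 = (3 + 30) - 482175 = 33 - 482175 = -482142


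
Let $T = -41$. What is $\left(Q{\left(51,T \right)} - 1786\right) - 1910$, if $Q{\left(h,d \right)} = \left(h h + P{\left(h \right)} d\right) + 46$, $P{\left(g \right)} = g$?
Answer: $-3140$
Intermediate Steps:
$Q{\left(h,d \right)} = 46 + h^{2} + d h$ ($Q{\left(h,d \right)} = \left(h h + h d\right) + 46 = \left(h^{2} + d h\right) + 46 = 46 + h^{2} + d h$)
$\left(Q{\left(51,T \right)} - 1786\right) - 1910 = \left(\left(46 + 51^{2} - 2091\right) - 1786\right) - 1910 = \left(\left(46 + 2601 - 2091\right) - 1786\right) - 1910 = \left(556 - 1786\right) - 1910 = -1230 - 1910 = -3140$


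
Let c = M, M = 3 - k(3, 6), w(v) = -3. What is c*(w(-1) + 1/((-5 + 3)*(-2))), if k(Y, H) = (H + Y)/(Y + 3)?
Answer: -33/8 ≈ -4.1250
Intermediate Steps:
k(Y, H) = (H + Y)/(3 + Y)
M = 3/2 (M = 3 - (6 + 3)/(3 + 3) = 3 - 9/6 = 3 - 1*3/2 = 3 - 3/2 = 3/2 ≈ 1.5000)
c = 3/2 ≈ 1.5000
c*(w(-1) + 1/((-5 + 3)*(-2))) = 3*(-3 + 1/((-5 + 3)*(-2)))/2 = 3*(-3 + 1/(-2*(-2)))/2 = 3*(-3 + 1/4)/2 = (3/2)*(-11/4) = -33/8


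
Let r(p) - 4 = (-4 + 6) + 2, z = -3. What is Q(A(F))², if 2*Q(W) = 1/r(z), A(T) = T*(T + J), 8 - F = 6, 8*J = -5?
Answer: 1/256 ≈ 0.0039063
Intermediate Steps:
J = -5/8 (J = (⅛)*(-5) = -5/8 ≈ -0.62500)
F = 2 (F = 8 - 1*6 = 8 - 6 = 2)
r(p) = 8 (r(p) = 4 + ((-4 + 6) + 2) = 4 + (2 + 2) = 4 + 4 = 8)
A(T) = T*(-5/8 + T) (A(T) = T*(T - 5/8) = T*(-5/8 + T))
Q(W) = 1/16 (Q(W) = (½)/8 = (½)*(⅛) = 1/16)
Q(A(F))² = (1/16)² = 1/256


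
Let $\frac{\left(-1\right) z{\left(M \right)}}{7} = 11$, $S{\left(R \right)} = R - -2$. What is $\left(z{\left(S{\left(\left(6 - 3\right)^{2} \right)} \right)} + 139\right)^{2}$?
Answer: $3844$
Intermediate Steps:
$S{\left(R \right)} = 2 + R$ ($S{\left(R \right)} = R + 2 = 2 + R$)
$z{\left(M \right)} = -77$ ($z{\left(M \right)} = \left(-7\right) 11 = -77$)
$\left(z{\left(S{\left(\left(6 - 3\right)^{2} \right)} \right)} + 139\right)^{2} = \left(-77 + 139\right)^{2} = 62^{2} = 3844$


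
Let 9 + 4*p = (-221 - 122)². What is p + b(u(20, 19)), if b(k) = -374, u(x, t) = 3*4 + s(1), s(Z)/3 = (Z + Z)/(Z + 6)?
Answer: 29036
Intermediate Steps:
s(Z) = 6*Z/(6 + Z) (s(Z) = 3*((Z + Z)/(Z + 6)) = 3*((2*Z)/(6 + Z)) = 3*(2*Z/(6 + Z)) = 6*Z/(6 + Z))
u(x, t) = 90/7 (u(x, t) = 3*4 + 6*1/(6 + 1) = 12 + 6*1/7 = 12 + 6*1*(⅐) = 12 + 6/7 = 90/7)
p = 29410 (p = -9/4 + (-221 - 122)²/4 = -9/4 + (¼)*(-343)² = -9/4 + (¼)*117649 = -9/4 + 117649/4 = 29410)
p + b(u(20, 19)) = 29410 - 374 = 29036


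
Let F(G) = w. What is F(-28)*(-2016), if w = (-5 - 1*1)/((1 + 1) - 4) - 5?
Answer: 4032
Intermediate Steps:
w = -2 (w = (-5 - 1)/(2 - 4) - 5 = -6/(-2) - 5 = -6*(-1/2) - 5 = 3 - 5 = -2)
F(G) = -2
F(-28)*(-2016) = -2*(-2016) = 4032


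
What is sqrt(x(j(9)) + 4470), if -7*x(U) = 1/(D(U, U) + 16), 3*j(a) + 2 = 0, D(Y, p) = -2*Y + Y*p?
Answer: sqrt(350447370)/280 ≈ 66.858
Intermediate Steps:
j(a) = -2/3 (j(a) = -2/3 + (1/3)*0 = -2/3 + 0 = -2/3)
x(U) = -1/(7*(16 + U*(-2 + U))) (x(U) = -1/(7*(U*(-2 + U) + 16)) = -1/(7*(16 + U*(-2 + U))))
sqrt(x(j(9)) + 4470) = sqrt(-1/(112 + 7*(-2/3)*(-2 - 2/3)) + 4470) = sqrt(-1/(112 + 7*(-2/3)*(-8/3)) + 4470) = sqrt(-1/(112 + 112/9) + 4470) = sqrt(-1/1120/9 + 4470) = sqrt(-1*9/1120 + 4470) = sqrt(-9/1120 + 4470) = sqrt(5006391/1120) = sqrt(350447370)/280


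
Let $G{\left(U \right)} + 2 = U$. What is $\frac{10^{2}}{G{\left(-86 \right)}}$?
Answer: $- \frac{25}{22} \approx -1.1364$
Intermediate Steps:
$G{\left(U \right)} = -2 + U$
$\frac{10^{2}}{G{\left(-86 \right)}} = \frac{10^{2}}{-2 - 86} = \frac{100}{-88} = 100 \left(- \frac{1}{88}\right) = - \frac{25}{22}$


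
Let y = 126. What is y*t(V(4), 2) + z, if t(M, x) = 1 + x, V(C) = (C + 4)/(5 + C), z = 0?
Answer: 378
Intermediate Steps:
V(C) = (4 + C)/(5 + C)
y*t(V(4), 2) + z = 126*(1 + 2) + 0 = 126*3 + 0 = 378 + 0 = 378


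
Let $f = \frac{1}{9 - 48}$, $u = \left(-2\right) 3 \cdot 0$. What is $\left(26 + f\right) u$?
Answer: $0$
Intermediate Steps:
$u = 0$ ($u = \left(-6\right) 0 = 0$)
$f = - \frac{1}{39}$ ($f = \frac{1}{9 - 48} = \frac{1}{-39} = - \frac{1}{39} \approx -0.025641$)
$\left(26 + f\right) u = \left(26 - \frac{1}{39}\right) 0 = \frac{1013}{39} \cdot 0 = 0$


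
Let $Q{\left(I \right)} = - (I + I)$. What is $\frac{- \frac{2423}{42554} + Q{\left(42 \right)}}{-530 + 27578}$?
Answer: $- \frac{3576959}{1151000592} \approx -0.0031077$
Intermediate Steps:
$Q{\left(I \right)} = - 2 I$
$\frac{- \frac{2423}{42554} + Q{\left(42 \right)}}{-530 + 27578} = \frac{- \frac{2423}{42554} - 84}{-530 + 27578} = \frac{\left(-2423\right) \frac{1}{42554} - 84}{27048} = \left(- \frac{2423}{42554} - 84\right) \frac{1}{27048} = \left(- \frac{3576959}{42554}\right) \frac{1}{27048} = - \frac{3576959}{1151000592}$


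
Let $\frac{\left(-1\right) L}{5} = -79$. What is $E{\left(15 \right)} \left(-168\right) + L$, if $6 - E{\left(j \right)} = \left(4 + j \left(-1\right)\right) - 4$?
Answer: $-3133$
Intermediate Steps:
$L = 395$ ($L = \left(-5\right) \left(-79\right) = 395$)
$E{\left(j \right)} = 6 + j$ ($E{\left(j \right)} = 6 - \left(\left(4 + j \left(-1\right)\right) - 4\right) = 6 - \left(\left(4 - j\right) - 4\right) = 6 - - j = 6 + j$)
$E{\left(15 \right)} \left(-168\right) + L = \left(6 + 15\right) \left(-168\right) + 395 = 21 \left(-168\right) + 395 = -3528 + 395 = -3133$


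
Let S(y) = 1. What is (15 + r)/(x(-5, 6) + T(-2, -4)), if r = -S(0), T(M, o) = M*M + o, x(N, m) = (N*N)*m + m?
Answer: 7/78 ≈ 0.089744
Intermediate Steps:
x(N, m) = m + m*N**2 (x(N, m) = N**2*m + m = m*N**2 + m = m + m*N**2)
T(M, o) = o + M**2 (T(M, o) = M**2 + o = o + M**2)
r = -1 (r = -1*1 = -1)
(15 + r)/(x(-5, 6) + T(-2, -4)) = (15 - 1)/(6*(1 + (-5)**2) + (-4 + (-2)**2)) = 14/(6*(1 + 25) + (-4 + 4)) = 14/(6*26 + 0) = 14/(156 + 0) = 14/156 = (1/156)*14 = 7/78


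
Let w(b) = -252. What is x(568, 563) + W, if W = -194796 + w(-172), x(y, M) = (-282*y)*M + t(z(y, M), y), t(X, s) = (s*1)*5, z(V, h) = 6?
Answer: -90371296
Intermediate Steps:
t(X, s) = 5*s (t(X, s) = s*5 = 5*s)
x(y, M) = 5*y - 282*M*y (x(y, M) = (-282*y)*M + 5*y = -282*M*y + 5*y = 5*y - 282*M*y)
W = -195048 (W = -194796 - 252 = -195048)
x(568, 563) + W = 568*(5 - 282*563) - 195048 = 568*(5 - 158766) - 195048 = 568*(-158761) - 195048 = -90176248 - 195048 = -90371296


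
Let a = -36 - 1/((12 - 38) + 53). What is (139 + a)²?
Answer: 7728400/729 ≈ 10601.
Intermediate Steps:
a = -973/27 (a = -36 - 1/(-26 + 53) = -36 - 1/27 = -973/27 ≈ -36.037)
(139 + a)² = (139 - 973/27)² = (2780/27)² = 7728400/729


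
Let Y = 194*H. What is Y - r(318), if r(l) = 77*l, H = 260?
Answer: 25954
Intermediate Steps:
Y = 50440 (Y = 194*260 = 50440)
Y - r(318) = 50440 - 77*318 = 50440 - 1*24486 = 50440 - 24486 = 25954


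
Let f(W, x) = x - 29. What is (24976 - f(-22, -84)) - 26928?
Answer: -1839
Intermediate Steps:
f(W, x) = -29 + x
(24976 - f(-22, -84)) - 26928 = (24976 - (-29 - 84)) - 26928 = (24976 - 1*(-113)) - 26928 = (24976 + 113) - 26928 = 25089 - 26928 = -1839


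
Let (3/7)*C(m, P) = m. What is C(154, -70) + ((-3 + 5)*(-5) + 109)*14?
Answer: 5236/3 ≈ 1745.3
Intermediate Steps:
C(m, P) = 7*m/3
C(154, -70) + ((-3 + 5)*(-5) + 109)*14 = (7/3)*154 + ((-3 + 5)*(-5) + 109)*14 = 1078/3 + (2*(-5) + 109)*14 = 1078/3 + (-10 + 109)*14 = 1078/3 + 99*14 = 1078/3 + 1386 = 5236/3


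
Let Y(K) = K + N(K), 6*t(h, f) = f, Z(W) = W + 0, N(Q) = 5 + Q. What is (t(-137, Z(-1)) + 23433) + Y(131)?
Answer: 142199/6 ≈ 23700.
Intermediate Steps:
Z(W) = W
t(h, f) = f/6
Y(K) = 5 + 2*K (Y(K) = K + (5 + K) = 5 + 2*K)
(t(-137, Z(-1)) + 23433) + Y(131) = ((⅙)*(-1) + 23433) + (5 + 2*131) = (-⅙ + 23433) + (5 + 262) = 140597/6 + 267 = 142199/6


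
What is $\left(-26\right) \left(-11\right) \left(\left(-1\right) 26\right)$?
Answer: $-7436$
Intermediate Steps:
$\left(-26\right) \left(-11\right) \left(\left(-1\right) 26\right) = 286 \left(-26\right) = -7436$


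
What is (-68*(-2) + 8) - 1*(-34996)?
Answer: 35140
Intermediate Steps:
(-68*(-2) + 8) - 1*(-34996) = (136 + 8) + 34996 = 144 + 34996 = 35140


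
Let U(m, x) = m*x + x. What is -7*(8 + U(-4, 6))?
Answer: 70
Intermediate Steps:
U(m, x) = x + m*x
-7*(8 + U(-4, 6)) = -7*(8 + 6*(1 - 4)) = -7*(8 + 6*(-3)) = -7*(8 - 18) = -7*(-10) = 70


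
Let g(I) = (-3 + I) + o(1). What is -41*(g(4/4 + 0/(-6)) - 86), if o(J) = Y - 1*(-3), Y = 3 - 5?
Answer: 3567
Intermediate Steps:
Y = -2
o(J) = 1 (o(J) = -2 - 1*(-3) = -2 + 3 = 1)
g(I) = -2 + I (g(I) = (-3 + I) + 1 = -2 + I)
-41*(g(4/4 + 0/(-6)) - 86) = -41*((-2 + (4/4 + 0/(-6))) - 86) = -41*((-2 + (4*(¼) + 0*(-⅙))) - 86) = -41*((-2 + (1 + 0)) - 86) = -41*((-2 + 1) - 86) = -41*(-1 - 86) = -41*(-87) = 3567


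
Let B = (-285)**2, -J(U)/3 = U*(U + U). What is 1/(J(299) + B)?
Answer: -1/455181 ≈ -2.1969e-6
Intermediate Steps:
J(U) = -6*U**2 (J(U) = -3*U*(U + U) = -3*U*2*U = -6*U**2)
B = 81225
1/(J(299) + B) = 1/(-6*299**2 + 81225) = 1/(-6*89401 + 81225) = 1/(-536406 + 81225) = 1/(-455181) = -1/455181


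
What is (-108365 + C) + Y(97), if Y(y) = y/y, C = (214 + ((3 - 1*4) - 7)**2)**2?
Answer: -31080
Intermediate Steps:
C = 77284 (C = (214 + ((3 - 4) - 7)**2)**2 = (214 + (-1 - 7)**2)**2 = (214 + (-8)**2)**2 = (214 + 64)**2 = 278**2 = 77284)
Y(y) = 1
(-108365 + C) + Y(97) = (-108365 + 77284) + 1 = -31081 + 1 = -31080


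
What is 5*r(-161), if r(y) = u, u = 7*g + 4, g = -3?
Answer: -85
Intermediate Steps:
u = -17 (u = 7*(-3) + 4 = -21 + 4 = -17)
r(y) = -17
5*r(-161) = 5*(-17) = -85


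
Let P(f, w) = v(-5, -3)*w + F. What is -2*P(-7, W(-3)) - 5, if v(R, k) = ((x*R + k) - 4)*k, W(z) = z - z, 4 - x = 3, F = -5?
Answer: 5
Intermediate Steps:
x = 1 (x = 4 - 1*3 = 4 - 3 = 1)
W(z) = 0
v(R, k) = k*(-4 + R + k) (v(R, k) = ((1*R + k) - 4)*k = ((R + k) - 4)*k = (-4 + R + k)*k = k*(-4 + R + k))
P(f, w) = -5 + 36*w (P(f, w) = (-3*(-4 - 5 - 3))*w - 5 = (-3*(-12))*w - 5 = 36*w - 5 = -5 + 36*w)
-2*P(-7, W(-3)) - 5 = -2*(-5 + 36*0) - 5 = -2*(-5 + 0) - 5 = -2*(-5) - 5 = 10 - 5 = 5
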